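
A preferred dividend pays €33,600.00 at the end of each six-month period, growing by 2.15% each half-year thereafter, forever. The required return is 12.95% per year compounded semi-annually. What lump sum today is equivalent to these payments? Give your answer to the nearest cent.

Periodic rate r = 0.1295/2 per half-year.
Growing perpetuity (Gordon): PV = PMT₁ / (r − g) = 33,600 / (r − 0.0215) = €776,878.61.

€776,878.61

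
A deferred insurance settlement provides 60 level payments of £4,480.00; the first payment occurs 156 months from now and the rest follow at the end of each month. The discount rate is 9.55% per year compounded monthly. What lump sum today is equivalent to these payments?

Ordinary annuity of 60 payments, first payment at period 156.
Periodic rate r = 0.0955/12 per month; n is counted in months.
The ordinary-annuity PV formula values the stream one period before the first payment (period 155); discount that back 155 periods:
PV₀ = 4,480 × [1 − (1+r)^−60] / r × (1+r)^−155 = £62,361.31

£62,361.31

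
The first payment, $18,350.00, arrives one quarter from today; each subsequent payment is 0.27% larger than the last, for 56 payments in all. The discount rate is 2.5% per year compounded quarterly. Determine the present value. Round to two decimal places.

Periodic rate r = 0.025/4 per quarter; n is counted in quarters.
Growing ordinary annuity: PV = PMT₁ × [1 − ((1+g)/(1+r))^n] / (r − g) = 18,350 × [1 − ((1+0.0027)/(1+r))^56] / (r − 0.0027) = $928,148.35.

$928,148.35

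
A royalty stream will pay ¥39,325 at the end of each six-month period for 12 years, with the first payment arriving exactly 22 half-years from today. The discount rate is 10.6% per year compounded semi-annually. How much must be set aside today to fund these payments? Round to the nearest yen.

Ordinary annuity of 24 payments, first payment at period 22.
Periodic rate r = 0.106/2 per half-year; n is counted in half-years.
The ordinary-annuity PV formula values the stream one period before the first payment (period 21); discount that back 21 periods:
PV₀ = 39,325 × [1 − (1+r)^−24] / r × (1+r)^−21 = ¥178,210

¥178,210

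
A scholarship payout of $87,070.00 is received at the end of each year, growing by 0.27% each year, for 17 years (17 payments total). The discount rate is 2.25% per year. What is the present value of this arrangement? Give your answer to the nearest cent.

Periodic rate r = 0.0225 per year.
Growing ordinary annuity: PV = PMT₁ × [1 − ((1+g)/(1+r))^n] / (r − g) = 87,070 × [1 − ((1+0.0027)/(1+r))^17] / (r − 0.0027) = $1,243,674.20.

$1,243,674.20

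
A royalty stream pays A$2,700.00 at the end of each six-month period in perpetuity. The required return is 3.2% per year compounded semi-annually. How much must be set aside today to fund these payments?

Periodic rate r = 0.032/2 per half-year.
Level perpetuity: PV = PMT / r = 2,700 / (0.032/2) = A$168,750.00.

A$168,750.00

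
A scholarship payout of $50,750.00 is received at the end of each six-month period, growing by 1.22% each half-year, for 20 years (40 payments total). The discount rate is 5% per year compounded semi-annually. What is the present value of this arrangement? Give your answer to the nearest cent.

Periodic rate r = 0.05/2 per half-year; n is counted in half-years.
Growing ordinary annuity: PV = PMT₁ × [1 − ((1+g)/(1+r))^n] / (r − g) = 50,750 × [1 − ((1+0.0122)/(1+r))^40] / (r − 0.0122) = $1,566,426.27.

$1,566,426.27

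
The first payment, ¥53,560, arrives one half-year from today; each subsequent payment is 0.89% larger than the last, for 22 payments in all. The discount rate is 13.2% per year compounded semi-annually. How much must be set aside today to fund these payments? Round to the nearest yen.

¥658,618

Periodic rate r = 0.132/2 per half-year; n is counted in half-years.
Growing ordinary annuity: PV = PMT₁ × [1 − ((1+g)/(1+r))^n] / (r − g) = 53,560 × [1 − ((1+0.0089)/(1+r))^22] / (r − 0.0089) = ¥658,618.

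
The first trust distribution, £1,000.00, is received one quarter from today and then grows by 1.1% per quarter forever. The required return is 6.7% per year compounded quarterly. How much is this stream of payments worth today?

Periodic rate r = 0.067/4 per quarter.
Growing perpetuity (Gordon): PV = PMT₁ / (r − g) = 1,000 / (r − 0.011) = £173,913.04.

£173,913.04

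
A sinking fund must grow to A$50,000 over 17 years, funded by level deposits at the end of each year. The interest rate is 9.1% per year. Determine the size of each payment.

A$1,339.96

Level ordinary annuity; solve FV = PMT × [((1+r)^n − 1)/r] for PMT.
Periodic rate r = 0.091 per year.
With n = 17: PMT = 50,000 / ([((1+r)^n − 1)/r]) = A$1,339.96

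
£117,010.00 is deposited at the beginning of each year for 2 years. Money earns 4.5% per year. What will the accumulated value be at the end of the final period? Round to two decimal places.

£250,053.30

This is an annuity due: 2 deposits of £117,010.00 at the beginning of each year.
Periodic rate r = 0.045 per year.
FV = PMT × [((1+r)^n − 1)/r] × (1+r) = 117,010 × [(1+r)^2 − 1] / r × (1+r) = £250,053.30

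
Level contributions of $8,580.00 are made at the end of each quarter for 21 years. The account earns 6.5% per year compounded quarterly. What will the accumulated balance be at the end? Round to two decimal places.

$1,516,941.30

This is an ordinary annuity: 84 deposits of $8,580.00 at the end of each quarter.
Periodic rate r = 0.065/4 per quarter; n is counted in quarters.
FV = PMT × [((1+r)^n − 1)/r] = 8,580 × [(1+r)^84 − 1] / r = $1,516,941.30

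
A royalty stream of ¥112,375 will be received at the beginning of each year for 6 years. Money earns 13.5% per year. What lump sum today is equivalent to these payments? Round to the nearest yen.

This is an annuity due: 6 payments of ¥112,375 at the beginning of each year.
Periodic rate r = 0.135 per year.
PV = PMT × [(1 − (1+r)^−n)/r] × (1+r) = 112,375 × [1 − (1+r)^−6] / r × (1+r) = ¥502,849

¥502,849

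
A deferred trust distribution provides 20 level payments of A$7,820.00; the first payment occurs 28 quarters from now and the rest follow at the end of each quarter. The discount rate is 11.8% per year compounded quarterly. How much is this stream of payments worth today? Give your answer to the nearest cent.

A$53,313.14

Ordinary annuity of 20 payments, first payment at period 28.
Periodic rate r = 0.118/4 per quarter; n is counted in quarters.
The ordinary-annuity PV formula values the stream one period before the first payment (period 27); discount that back 27 periods:
PV₀ = 7,820 × [1 − (1+r)^−20] / r × (1+r)^−27 = A$53,313.14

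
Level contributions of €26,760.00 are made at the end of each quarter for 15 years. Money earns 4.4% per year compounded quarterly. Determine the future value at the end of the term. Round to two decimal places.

This is an ordinary annuity: 60 deposits of €26,760.00 at the end of each quarter.
Periodic rate r = 0.044/4 per quarter; n is counted in quarters.
FV = PMT × [((1+r)^n − 1)/r] = 26,760 × [(1+r)^60 − 1] / r = €2,257,163.84

€2,257,163.84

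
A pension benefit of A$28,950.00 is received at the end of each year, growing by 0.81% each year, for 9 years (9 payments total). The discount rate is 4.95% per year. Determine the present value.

A$212,488.58

Periodic rate r = 0.0495 per year.
Growing ordinary annuity: PV = PMT₁ × [1 − ((1+g)/(1+r))^n] / (r − g) = 28,950 × [1 − ((1+0.0081)/(1+r))^9] / (r − 0.0081) = A$212,488.58.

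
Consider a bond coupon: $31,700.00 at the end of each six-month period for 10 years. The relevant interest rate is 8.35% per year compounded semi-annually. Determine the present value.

$424,213.71

This is an ordinary annuity: 20 payments of $31,700.00 at the end of each six-month period.
Periodic rate r = 0.0835/2 per half-year; n is counted in half-years.
PV = PMT × [(1 − (1+r)^−n)/r] = 31,700 × [1 − (1+r)^−20] / r = $424,213.71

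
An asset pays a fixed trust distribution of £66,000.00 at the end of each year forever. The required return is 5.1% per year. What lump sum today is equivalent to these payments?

£1,294,117.65

Periodic rate r = 0.051 per year.
Level perpetuity: PV = PMT / r = 66,000 / (0.051) = £1,294,117.65.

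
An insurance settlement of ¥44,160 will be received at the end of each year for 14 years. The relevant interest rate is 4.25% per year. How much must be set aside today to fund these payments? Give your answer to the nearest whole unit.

This is an ordinary annuity: 14 payments of ¥44,160 at the end of each year.
Periodic rate r = 0.0425 per year.
PV = PMT × [(1 − (1+r)^−n)/r] = 44,160 × [1 − (1+r)^−14] / r = ¥458,862

¥458,862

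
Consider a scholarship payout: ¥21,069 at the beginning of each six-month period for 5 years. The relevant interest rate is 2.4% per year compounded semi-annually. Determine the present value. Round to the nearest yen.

¥199,796

This is an annuity due: 10 payments of ¥21,069 at the beginning of each six-month period.
Periodic rate r = 0.024/2 per half-year; n is counted in half-years.
PV = PMT × [(1 − (1+r)^−n)/r] × (1+r) = 21,069 × [1 − (1+r)^−10] / r × (1+r) = ¥199,796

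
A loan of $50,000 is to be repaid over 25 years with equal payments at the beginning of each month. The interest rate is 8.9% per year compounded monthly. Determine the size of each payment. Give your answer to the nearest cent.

$413.12

Level annuity due; solve PV = PMT × [(1 − (1+r)^−n)/r] × (1+r) for PMT.
Periodic rate r = 0.089/12 per month; n is counted in months.
With n = 300: PMT = 50,000 / ([(1 − (1+r)^−n)/r] × (1+r)) = $413.12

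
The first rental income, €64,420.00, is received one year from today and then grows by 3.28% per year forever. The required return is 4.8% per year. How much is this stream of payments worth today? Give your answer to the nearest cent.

€4,238,157.89

Periodic rate r = 0.048 per year.
Growing perpetuity (Gordon): PV = PMT₁ / (r − g) = 64,420 / (r − 0.0328) = €4,238,157.89.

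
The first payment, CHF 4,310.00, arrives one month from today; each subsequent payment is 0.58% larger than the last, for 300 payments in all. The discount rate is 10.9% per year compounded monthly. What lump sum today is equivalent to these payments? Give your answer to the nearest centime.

Periodic rate r = 0.109/12 per month; n is counted in months.
Growing ordinary annuity: PV = PMT₁ × [1 − ((1+g)/(1+r))^n] / (r − g) = 4,310 × [1 − ((1+0.0058)/(1+r))^300] / (r − 0.0058) = CHF 818,900.99.

CHF 818,900.99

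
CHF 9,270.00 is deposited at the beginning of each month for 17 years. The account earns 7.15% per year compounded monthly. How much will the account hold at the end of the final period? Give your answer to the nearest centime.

CHF 3,693,323.58

This is an annuity due: 204 deposits of CHF 9,270.00 at the beginning of each month.
Periodic rate r = 0.0715/12 per month; n is counted in months.
FV = PMT × [((1+r)^n − 1)/r] × (1+r) = 9,270 × [(1+r)^204 − 1] / r × (1+r) = CHF 3,693,323.58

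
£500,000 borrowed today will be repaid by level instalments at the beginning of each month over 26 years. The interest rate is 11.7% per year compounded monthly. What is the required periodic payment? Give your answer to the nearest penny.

Level annuity due; solve PV = PMT × [(1 − (1+r)^−n)/r] × (1+r) for PMT.
Periodic rate r = 0.117/12 per month; n is counted in months.
With n = 312: PMT = 500,000 / ([(1 − (1+r)^−n)/r] × (1+r)) = £5,073.74

£5,073.74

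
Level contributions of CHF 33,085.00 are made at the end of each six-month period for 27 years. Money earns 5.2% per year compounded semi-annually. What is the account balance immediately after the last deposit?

CHF 3,816,298.71

This is an ordinary annuity: 54 deposits of CHF 33,085.00 at the end of each six-month period.
Periodic rate r = 0.052/2 per half-year; n is counted in half-years.
FV = PMT × [((1+r)^n − 1)/r] = 33,085 × [(1+r)^54 − 1] / r = CHF 3,816,298.71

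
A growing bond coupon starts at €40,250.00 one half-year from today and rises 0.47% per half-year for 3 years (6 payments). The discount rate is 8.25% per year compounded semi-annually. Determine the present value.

€212,507.35

Periodic rate r = 0.0825/2 per half-year; n is counted in half-years.
Growing ordinary annuity: PV = PMT₁ × [1 − ((1+g)/(1+r))^n] / (r − g) = 40,250 × [1 − ((1+0.0047)/(1+r))^6] / (r − 0.0047) = €212,507.35.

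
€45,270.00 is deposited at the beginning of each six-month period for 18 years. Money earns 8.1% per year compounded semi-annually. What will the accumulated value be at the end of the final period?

€3,693,331.53

This is an annuity due: 36 deposits of €45,270.00 at the beginning of each six-month period.
Periodic rate r = 0.081/2 per half-year; n is counted in half-years.
FV = PMT × [((1+r)^n − 1)/r] × (1+r) = 45,270 × [(1+r)^36 − 1] / r × (1+r) = €3,693,331.53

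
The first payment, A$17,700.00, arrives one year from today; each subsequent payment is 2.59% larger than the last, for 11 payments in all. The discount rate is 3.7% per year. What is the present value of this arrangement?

A$178,020.50

Periodic rate r = 0.037 per year.
Growing ordinary annuity: PV = PMT₁ × [1 − ((1+g)/(1+r))^n] / (r − g) = 17,700 × [1 − ((1+0.0259)/(1+r))^11] / (r − 0.0259) = A$178,020.50.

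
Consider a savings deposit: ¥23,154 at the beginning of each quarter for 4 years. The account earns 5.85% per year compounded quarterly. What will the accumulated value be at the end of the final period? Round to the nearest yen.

¥420,064

This is an annuity due: 16 deposits of ¥23,154 at the beginning of each quarter.
Periodic rate r = 0.0585/4 per quarter; n is counted in quarters.
FV = PMT × [((1+r)^n − 1)/r] × (1+r) = 23,154 × [(1+r)^16 − 1] / r × (1+r) = ¥420,064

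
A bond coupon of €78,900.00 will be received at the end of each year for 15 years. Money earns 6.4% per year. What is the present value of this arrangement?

€746,659.90

This is an ordinary annuity: 15 payments of €78,900.00 at the end of each year.
Periodic rate r = 0.064 per year.
PV = PMT × [(1 − (1+r)^−n)/r] = 78,900 × [1 − (1+r)^−15] / r = €746,659.90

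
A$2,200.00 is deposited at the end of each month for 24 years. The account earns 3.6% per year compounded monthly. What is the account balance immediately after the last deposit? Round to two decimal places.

This is an ordinary annuity: 288 deposits of A$2,200.00 at the end of each month.
Periodic rate r = 0.036/12 per month; n is counted in months.
FV = PMT × [((1+r)^n − 1)/r] = 2,200 × [(1+r)^288 − 1] / r = A$1,004,348.00

A$1,004,348.00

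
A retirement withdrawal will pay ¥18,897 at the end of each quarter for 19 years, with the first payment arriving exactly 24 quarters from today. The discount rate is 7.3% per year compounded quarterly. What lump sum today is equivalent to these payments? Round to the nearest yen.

¥510,291

Ordinary annuity of 76 payments, first payment at period 24.
Periodic rate r = 0.073/4 per quarter; n is counted in quarters.
The ordinary-annuity PV formula values the stream one period before the first payment (period 23); discount that back 23 periods:
PV₀ = 18,897 × [1 − (1+r)^−76] / r × (1+r)^−23 = ¥510,291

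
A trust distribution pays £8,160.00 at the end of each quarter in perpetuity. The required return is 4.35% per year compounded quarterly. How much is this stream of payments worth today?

Periodic rate r = 0.0435/4 per quarter.
Level perpetuity: PV = PMT / r = 8,160 / (0.0435/4) = £750,344.83.

£750,344.83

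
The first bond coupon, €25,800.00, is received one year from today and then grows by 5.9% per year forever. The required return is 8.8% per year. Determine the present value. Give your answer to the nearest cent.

Periodic rate r = 0.088 per year.
Growing perpetuity (Gordon): PV = PMT₁ / (r − g) = 25,800 / (r − 0.059) = €889,655.17.

€889,655.17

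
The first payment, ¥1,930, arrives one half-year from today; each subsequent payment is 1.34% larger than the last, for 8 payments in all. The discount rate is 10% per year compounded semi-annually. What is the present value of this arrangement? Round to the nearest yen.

Periodic rate r = 0.1/2 per half-year; n is counted in half-years.
Growing ordinary annuity: PV = PMT₁ × [1 − ((1+g)/(1+r))^n] / (r − g) = 1,930 × [1 − ((1+0.0134)/(1+r))^8] / (r − 0.0134) = ¥13,031.

¥13,031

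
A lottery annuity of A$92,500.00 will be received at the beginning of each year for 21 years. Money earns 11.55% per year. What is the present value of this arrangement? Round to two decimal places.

A$803,381.19

This is an annuity due: 21 payments of A$92,500.00 at the beginning of each year.
Periodic rate r = 0.1155 per year.
PV = PMT × [(1 − (1+r)^−n)/r] × (1+r) = 92,500 × [1 − (1+r)^−21] / r × (1+r) = A$803,381.19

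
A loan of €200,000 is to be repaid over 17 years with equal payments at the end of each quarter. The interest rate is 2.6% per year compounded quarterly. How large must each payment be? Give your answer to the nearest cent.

€3,648.30

Level ordinary annuity; solve PV = PMT × [(1 − (1+r)^−n)/r] for PMT.
Periodic rate r = 0.026/4 per quarter; n is counted in quarters.
With n = 68: PMT = 200,000 / ([(1 − (1+r)^−n)/r]) = €3,648.30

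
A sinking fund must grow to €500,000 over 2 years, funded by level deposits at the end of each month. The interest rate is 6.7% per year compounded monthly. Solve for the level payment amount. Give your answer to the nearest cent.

€19,526.68

Level ordinary annuity; solve FV = PMT × [((1+r)^n − 1)/r] for PMT.
Periodic rate r = 0.067/12 per month; n is counted in months.
With n = 24: PMT = 500,000 / ([((1+r)^n − 1)/r]) = €19,526.68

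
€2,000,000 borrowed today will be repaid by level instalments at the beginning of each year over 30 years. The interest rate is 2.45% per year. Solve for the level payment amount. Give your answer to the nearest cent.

Level annuity due; solve PV = PMT × [(1 − (1+r)^−n)/r] × (1+r) for PMT.
Periodic rate r = 0.0245 per year.
With n = 30: PMT = 2,000,000 / ([(1 − (1+r)^−n)/r] × (1+r)) = €92,649.47

€92,649.47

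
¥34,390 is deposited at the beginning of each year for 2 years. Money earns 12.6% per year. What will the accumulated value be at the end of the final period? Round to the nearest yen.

¥82,325

This is an annuity due: 2 deposits of ¥34,390 at the beginning of each year.
Periodic rate r = 0.126 per year.
FV = PMT × [((1+r)^n − 1)/r] × (1+r) = 34,390 × [(1+r)^2 − 1] / r × (1+r) = ¥82,325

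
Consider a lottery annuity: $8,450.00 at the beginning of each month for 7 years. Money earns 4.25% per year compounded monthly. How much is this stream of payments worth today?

$615,192.52

This is an annuity due: 84 payments of $8,450.00 at the beginning of each month.
Periodic rate r = 0.0425/12 per month; n is counted in months.
PV = PMT × [(1 − (1+r)^−n)/r] × (1+r) = 8,450 × [1 − (1+r)^−84] / r × (1+r) = $615,192.52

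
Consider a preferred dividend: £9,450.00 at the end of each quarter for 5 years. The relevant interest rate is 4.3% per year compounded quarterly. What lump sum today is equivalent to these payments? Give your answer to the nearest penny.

£169,249.58

This is an ordinary annuity: 20 payments of £9,450.00 at the end of each quarter.
Periodic rate r = 0.043/4 per quarter; n is counted in quarters.
PV = PMT × [(1 − (1+r)^−n)/r] = 9,450 × [1 − (1+r)^−20] / r = £169,249.58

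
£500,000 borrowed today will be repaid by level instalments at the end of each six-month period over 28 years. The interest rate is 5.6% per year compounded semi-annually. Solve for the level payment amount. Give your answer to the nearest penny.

Level ordinary annuity; solve PV = PMT × [(1 − (1+r)^−n)/r] for PMT.
Periodic rate r = 0.056/2 per half-year; n is counted in half-years.
With n = 56: PMT = 500,000 / ([(1 − (1+r)^−n)/r]) = £17,789.14

£17,789.14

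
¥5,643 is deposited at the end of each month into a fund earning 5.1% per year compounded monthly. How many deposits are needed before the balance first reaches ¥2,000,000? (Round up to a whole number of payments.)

217 payments

Periodic rate r = 0.051/12 per month; n is counted in months.
Ordinary annuity FV: 2,000,000 = 5,643 × [((1+r)^n − 1)/r].
(1+r)^n = 1 + 2,000,000 × r / 5,643, so n = ln(1 + 2,000,000·r/5,643) / ln(1+r) = 216.65.
Round up to a whole number of payments: n = 217.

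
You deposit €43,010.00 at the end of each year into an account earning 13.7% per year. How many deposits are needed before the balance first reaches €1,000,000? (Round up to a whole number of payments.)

Periodic rate r = 0.137 per year.
Ordinary annuity FV: 1,000,000 = 43,010 × [((1+r)^n − 1)/r].
(1+r)^n = 1 + 1,000,000 × r / 43,010, so n = ln(1 + 1,000,000·r/43,010) / ln(1+r) = 11.15.
Round up to a whole number of payments: n = 12.

12 payments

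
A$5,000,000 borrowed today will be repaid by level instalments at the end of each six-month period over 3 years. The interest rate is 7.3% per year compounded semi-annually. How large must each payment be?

Level ordinary annuity; solve PV = PMT × [(1 − (1+r)^−n)/r] for PMT.
Periodic rate r = 0.073/2 per half-year; n is counted in half-years.
With n = 6: PMT = 5,000,000 / ([(1 − (1+r)^−n)/r]) = A$942,969.56

A$942,969.56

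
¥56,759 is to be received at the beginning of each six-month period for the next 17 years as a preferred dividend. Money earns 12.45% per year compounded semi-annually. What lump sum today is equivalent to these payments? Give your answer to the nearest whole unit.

¥844,267

This is an annuity due: 34 payments of ¥56,759 at the beginning of each six-month period.
Periodic rate r = 0.1245/2 per half-year; n is counted in half-years.
PV = PMT × [(1 − (1+r)^−n)/r] × (1+r) = 56,759 × [1 − (1+r)^−34] / r × (1+r) = ¥844,267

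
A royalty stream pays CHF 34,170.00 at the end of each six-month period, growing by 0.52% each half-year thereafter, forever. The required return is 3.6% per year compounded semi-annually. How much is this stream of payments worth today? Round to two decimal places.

Periodic rate r = 0.036/2 per half-year.
Growing perpetuity (Gordon): PV = PMT₁ / (r − g) = 34,170 / (r − 0.0052) = CHF 2,669,531.25.

CHF 2,669,531.25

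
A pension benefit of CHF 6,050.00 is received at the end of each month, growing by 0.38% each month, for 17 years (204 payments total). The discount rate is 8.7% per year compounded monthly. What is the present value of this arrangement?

CHF 882,741.82

Periodic rate r = 0.087/12 per month; n is counted in months.
Growing ordinary annuity: PV = PMT₁ × [1 − ((1+g)/(1+r))^n] / (r − g) = 6,050 × [1 − ((1+0.0038)/(1+r))^204] / (r − 0.0038) = CHF 882,741.82.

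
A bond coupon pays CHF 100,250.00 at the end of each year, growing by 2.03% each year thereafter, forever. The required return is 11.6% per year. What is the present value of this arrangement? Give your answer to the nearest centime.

Periodic rate r = 0.116 per year.
Growing perpetuity (Gordon): PV = PMT₁ / (r − g) = 100,250 / (r − 0.0203) = CHF 1,047,544.41.

CHF 1,047,544.41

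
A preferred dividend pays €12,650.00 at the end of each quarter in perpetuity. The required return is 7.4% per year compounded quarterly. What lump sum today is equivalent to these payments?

€683,783.78

Periodic rate r = 0.074/4 per quarter.
Level perpetuity: PV = PMT / r = 12,650 / (0.074/4) = €683,783.78.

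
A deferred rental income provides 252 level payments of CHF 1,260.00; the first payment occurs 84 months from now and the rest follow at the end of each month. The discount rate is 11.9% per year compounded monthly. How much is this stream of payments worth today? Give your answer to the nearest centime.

Ordinary annuity of 252 payments, first payment at period 84.
Periodic rate r = 0.119/12 per month; n is counted in months.
The ordinary-annuity PV formula values the stream one period before the first payment (period 83); discount that back 83 periods:
PV₀ = 1,260 × [1 − (1+r)^−252] / r × (1+r)^−83 = CHF 51,355.49

CHF 51,355.49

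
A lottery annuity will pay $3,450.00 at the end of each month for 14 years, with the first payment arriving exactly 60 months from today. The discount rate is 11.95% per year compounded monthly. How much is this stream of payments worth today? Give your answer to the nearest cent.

Ordinary annuity of 168 payments, first payment at period 60.
Periodic rate r = 0.1195/12 per month; n is counted in months.
The ordinary-annuity PV formula values the stream one period before the first payment (period 59); discount that back 59 periods:
PV₀ = 3,450 × [1 − (1+r)^−168] / r × (1+r)^−59 = $156,537.83

$156,537.83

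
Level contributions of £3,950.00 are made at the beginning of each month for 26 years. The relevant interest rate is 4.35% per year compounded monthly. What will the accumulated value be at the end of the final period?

This is an annuity due: 312 deposits of £3,950.00 at the beginning of each month.
Periodic rate r = 0.0435/12 per month; n is counted in months.
FV = PMT × [((1+r)^n − 1)/r] × (1+r) = 3,950 × [(1+r)^312 − 1] / r × (1+r) = £2,288,284.88

£2,288,284.88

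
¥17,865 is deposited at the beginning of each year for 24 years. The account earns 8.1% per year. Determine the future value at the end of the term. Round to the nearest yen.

This is an annuity due: 24 deposits of ¥17,865 at the beginning of each year.
Periodic rate r = 0.081 per year.
FV = PMT × [((1+r)^n − 1)/r] × (1+r) = 17,865 × [(1+r)^24 − 1] / r × (1+r) = ¥1,307,405

¥1,307,405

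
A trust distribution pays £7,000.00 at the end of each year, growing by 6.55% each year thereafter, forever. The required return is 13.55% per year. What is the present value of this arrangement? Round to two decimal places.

Periodic rate r = 0.1355 per year.
Growing perpetuity (Gordon): PV = PMT₁ / (r − g) = 7,000 / (r − 0.0655) = £100,000.00.

£100,000.00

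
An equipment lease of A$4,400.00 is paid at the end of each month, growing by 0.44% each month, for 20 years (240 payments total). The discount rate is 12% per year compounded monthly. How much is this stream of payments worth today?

A$578,822.18

Periodic rate r = 0.12/12 per month; n is counted in months.
Growing ordinary annuity: PV = PMT₁ × [1 − ((1+g)/(1+r))^n] / (r − g) = 4,400 × [1 − ((1+0.0044)/(1+r))^240] / (r − 0.0044) = A$578,822.18.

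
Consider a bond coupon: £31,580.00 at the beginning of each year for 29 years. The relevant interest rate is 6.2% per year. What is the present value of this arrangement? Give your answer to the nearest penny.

This is an annuity due: 29 payments of £31,580.00 at the beginning of each year.
Periodic rate r = 0.062 per year.
PV = PMT × [(1 − (1+r)^−n)/r] × (1+r) = 31,580 × [1 − (1+r)^−29] / r × (1+r) = £446,412.61

£446,412.61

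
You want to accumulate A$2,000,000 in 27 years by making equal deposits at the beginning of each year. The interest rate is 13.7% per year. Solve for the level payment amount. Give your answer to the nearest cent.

A$7,766.65

Level annuity due; solve FV = PMT × [((1+r)^n − 1)/r] × (1+r) for PMT.
Periodic rate r = 0.137 per year.
With n = 27: PMT = 2,000,000 / ([((1+r)^n − 1)/r] × (1+r)) = A$7,766.65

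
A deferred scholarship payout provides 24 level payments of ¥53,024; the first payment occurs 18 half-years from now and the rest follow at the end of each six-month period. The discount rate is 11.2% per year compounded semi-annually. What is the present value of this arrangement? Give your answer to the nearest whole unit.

¥273,565

Ordinary annuity of 24 payments, first payment at period 18.
Periodic rate r = 0.112/2 per half-year; n is counted in half-years.
The ordinary-annuity PV formula values the stream one period before the first payment (period 17); discount that back 17 periods:
PV₀ = 53,024 × [1 − (1+r)^−24] / r × (1+r)^−17 = ¥273,565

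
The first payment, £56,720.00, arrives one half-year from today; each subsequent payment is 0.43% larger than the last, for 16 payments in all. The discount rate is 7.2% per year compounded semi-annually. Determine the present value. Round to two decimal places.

£701,005.40

Periodic rate r = 0.072/2 per half-year; n is counted in half-years.
Growing ordinary annuity: PV = PMT₁ × [1 − ((1+g)/(1+r))^n] / (r − g) = 56,720 × [1 − ((1+0.0043)/(1+r))^16] / (r − 0.0043) = £701,005.40.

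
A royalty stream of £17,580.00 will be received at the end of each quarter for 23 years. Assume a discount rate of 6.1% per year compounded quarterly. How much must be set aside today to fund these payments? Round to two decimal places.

£866,347.19

This is an ordinary annuity: 92 payments of £17,580.00 at the end of each quarter.
Periodic rate r = 0.061/4 per quarter; n is counted in quarters.
PV = PMT × [(1 − (1+r)^−n)/r] = 17,580 × [1 − (1+r)^−92] / r = £866,347.19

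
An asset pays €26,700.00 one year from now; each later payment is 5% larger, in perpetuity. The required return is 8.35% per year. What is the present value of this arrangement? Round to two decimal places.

Periodic rate r = 0.0835 per year.
Growing perpetuity (Gordon): PV = PMT₁ / (r − g) = 26,700 / (r − 0.05) = €797,014.93.

€797,014.93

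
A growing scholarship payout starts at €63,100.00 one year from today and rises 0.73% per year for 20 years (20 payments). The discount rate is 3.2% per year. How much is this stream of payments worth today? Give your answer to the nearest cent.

Periodic rate r = 0.032 per year.
Growing ordinary annuity: PV = PMT₁ × [1 − ((1+g)/(1+r))^n] / (r − g) = 63,100 × [1 − ((1+0.0073)/(1+r))^20] / (r − 0.0073) = €980,980.53.

€980,980.53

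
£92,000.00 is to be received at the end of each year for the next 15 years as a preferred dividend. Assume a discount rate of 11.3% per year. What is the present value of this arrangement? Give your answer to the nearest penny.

£650,748.05

This is an ordinary annuity: 15 payments of £92,000.00 at the end of each year.
Periodic rate r = 0.113 per year.
PV = PMT × [(1 − (1+r)^−n)/r] = 92,000 × [1 − (1+r)^−15] / r = £650,748.05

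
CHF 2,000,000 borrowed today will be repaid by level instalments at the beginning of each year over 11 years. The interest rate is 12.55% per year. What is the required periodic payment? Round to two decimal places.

CHF 306,501.56

Level annuity due; solve PV = PMT × [(1 − (1+r)^−n)/r] × (1+r) for PMT.
Periodic rate r = 0.1255 per year.
With n = 11: PMT = 2,000,000 / ([(1 − (1+r)^−n)/r] × (1+r)) = CHF 306,501.56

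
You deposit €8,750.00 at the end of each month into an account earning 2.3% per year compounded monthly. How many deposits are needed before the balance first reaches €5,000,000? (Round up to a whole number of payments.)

387 payments

Periodic rate r = 0.023/12 per month; n is counted in months.
Ordinary annuity FV: 5,000,000 = 8,750 × [((1+r)^n − 1)/r].
(1+r)^n = 1 + 5,000,000 × r / 8,750, so n = ln(1 + 5,000,000·r/8,750) / ln(1+r) = 386.28.
Round up to a whole number of payments: n = 387.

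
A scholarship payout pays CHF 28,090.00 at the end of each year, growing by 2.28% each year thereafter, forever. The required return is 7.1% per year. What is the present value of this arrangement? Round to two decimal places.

Periodic rate r = 0.071 per year.
Growing perpetuity (Gordon): PV = PMT₁ / (r − g) = 28,090 / (r − 0.0228) = CHF 582,780.08.

CHF 582,780.08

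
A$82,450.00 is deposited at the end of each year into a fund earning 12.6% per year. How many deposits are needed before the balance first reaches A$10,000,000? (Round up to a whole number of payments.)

Periodic rate r = 0.126 per year.
Ordinary annuity FV: 10,000,000 = 82,450 × [((1+r)^n − 1)/r].
(1+r)^n = 1 + 10,000,000 × r / 82,450, so n = ln(1 + 10,000,000·r/82,450) / ln(1+r) = 23.51.
Round up to a whole number of payments: n = 24.

24 payments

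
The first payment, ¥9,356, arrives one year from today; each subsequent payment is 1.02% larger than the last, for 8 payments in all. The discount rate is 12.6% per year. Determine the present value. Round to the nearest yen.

¥46,884

Periodic rate r = 0.126 per year.
Growing ordinary annuity: PV = PMT₁ × [1 − ((1+g)/(1+r))^n] / (r − g) = 9,356 × [1 − ((1+0.0102)/(1+r))^8] / (r − 0.0102) = ¥46,884.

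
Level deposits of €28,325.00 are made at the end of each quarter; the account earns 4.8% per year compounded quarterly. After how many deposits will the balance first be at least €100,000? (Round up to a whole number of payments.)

Periodic rate r = 0.048/4 per quarter; n is counted in quarters.
Ordinary annuity FV: 100,000 = 28,325 × [((1+r)^n − 1)/r].
(1+r)^n = 1 + 100,000 × r / 28,325, so n = ln(1 + 100,000·r/28,325) / ln(1+r) = 3.48.
Round up to a whole number of payments: n = 4.

4 payments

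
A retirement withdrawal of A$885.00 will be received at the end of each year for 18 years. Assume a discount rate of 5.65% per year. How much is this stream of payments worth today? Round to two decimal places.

A$9,839.42

This is an ordinary annuity: 18 payments of A$885.00 at the end of each year.
Periodic rate r = 0.0565 per year.
PV = PMT × [(1 − (1+r)^−n)/r] = 885 × [1 − (1+r)^−18] / r = A$9,839.42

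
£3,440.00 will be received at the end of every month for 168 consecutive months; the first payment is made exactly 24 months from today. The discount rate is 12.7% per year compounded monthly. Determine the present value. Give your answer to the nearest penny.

£211,622.07

Ordinary annuity of 168 payments, first payment at period 24.
Periodic rate r = 0.127/12 per month; n is counted in months.
The ordinary-annuity PV formula values the stream one period before the first payment (period 23); discount that back 23 periods:
PV₀ = 3,440 × [1 − (1+r)^−168] / r × (1+r)^−23 = £211,622.07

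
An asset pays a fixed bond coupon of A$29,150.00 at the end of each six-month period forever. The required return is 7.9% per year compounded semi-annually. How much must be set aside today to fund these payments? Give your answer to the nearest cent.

A$737,974.68

Periodic rate r = 0.079/2 per half-year.
Level perpetuity: PV = PMT / r = 29,150 / (0.079/2) = A$737,974.68.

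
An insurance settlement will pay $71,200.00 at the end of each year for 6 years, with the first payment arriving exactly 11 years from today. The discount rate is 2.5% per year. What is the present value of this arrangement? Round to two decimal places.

Ordinary annuity of 6 payments, first payment at period 11.
Periodic rate r = 0.025 per year.
The ordinary-annuity PV formula values the stream one period before the first payment (period 10); discount that back 10 periods:
PV₀ = 71,200 × [1 − (1+r)^−6] / r × (1+r)^−10 = $306,369.24

$306,369.24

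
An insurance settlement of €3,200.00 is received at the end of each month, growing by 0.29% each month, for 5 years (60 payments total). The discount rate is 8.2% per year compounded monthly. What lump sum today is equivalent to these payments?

Periodic rate r = 0.082/12 per month; n is counted in months.
Growing ordinary annuity: PV = PMT₁ × [1 − ((1+g)/(1+r))^n] / (r − g) = 3,200 × [1 − ((1+0.0029)/(1+r))^60] / (r − 0.0029) = €170,291.27.

€170,291.27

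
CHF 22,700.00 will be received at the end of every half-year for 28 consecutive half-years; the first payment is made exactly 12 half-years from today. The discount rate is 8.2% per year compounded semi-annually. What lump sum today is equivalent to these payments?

CHF 240,342.24

Ordinary annuity of 28 payments, first payment at period 12.
Periodic rate r = 0.082/2 per half-year; n is counted in half-years.
The ordinary-annuity PV formula values the stream one period before the first payment (period 11); discount that back 11 periods:
PV₀ = 22,700 × [1 − (1+r)^−28] / r × (1+r)^−11 = CHF 240,342.24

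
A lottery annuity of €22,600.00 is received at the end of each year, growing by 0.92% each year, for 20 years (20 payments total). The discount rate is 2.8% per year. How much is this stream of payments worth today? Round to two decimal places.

€371,066.22

Periodic rate r = 0.028 per year.
Growing ordinary annuity: PV = PMT₁ × [1 − ((1+g)/(1+r))^n] / (r − g) = 22,600 × [1 − ((1+0.0092)/(1+r))^20] / (r − 0.0092) = €371,066.22.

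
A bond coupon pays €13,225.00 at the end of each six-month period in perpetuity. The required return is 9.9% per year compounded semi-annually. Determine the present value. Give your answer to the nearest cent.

Periodic rate r = 0.099/2 per half-year.
Level perpetuity: PV = PMT / r = 13,225 / (0.099/2) = €267,171.72.

€267,171.72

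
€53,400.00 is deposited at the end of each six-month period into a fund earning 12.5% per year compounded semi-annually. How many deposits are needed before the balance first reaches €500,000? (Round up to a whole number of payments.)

Periodic rate r = 0.125/2 per half-year; n is counted in half-years.
Ordinary annuity FV: 500,000 = 53,400 × [((1+r)^n − 1)/r].
(1+r)^n = 1 + 500,000 × r / 53,400, so n = ln(1 + 500,000·r/53,400) / ln(1+r) = 7.60.
Round up to a whole number of payments: n = 8.

8 payments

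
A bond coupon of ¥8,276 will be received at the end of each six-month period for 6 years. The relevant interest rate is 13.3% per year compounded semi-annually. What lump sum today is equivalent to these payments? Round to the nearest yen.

This is an ordinary annuity: 12 payments of ¥8,276 at the end of each six-month period.
Periodic rate r = 0.133/2 per half-year; n is counted in half-years.
PV = PMT × [(1 − (1+r)^−n)/r] = 8,276 × [1 − (1+r)^−12] / r = ¥66,978

¥66,978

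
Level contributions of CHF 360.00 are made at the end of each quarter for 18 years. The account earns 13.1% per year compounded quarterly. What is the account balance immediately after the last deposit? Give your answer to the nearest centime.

This is an ordinary annuity: 72 deposits of CHF 360.00 at the end of each quarter.
Periodic rate r = 0.131/4 per quarter; n is counted in quarters.
FV = PMT × [((1+r)^n − 1)/r] = 360 × [(1+r)^72 − 1] / r = CHF 100,885.93

CHF 100,885.93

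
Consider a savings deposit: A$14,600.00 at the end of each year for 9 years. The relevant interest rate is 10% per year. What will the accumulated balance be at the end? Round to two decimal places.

This is an ordinary annuity: 9 deposits of A$14,600.00 at the end of each year.
Periodic rate r = 0.1 per year.
FV = PMT × [((1+r)^n − 1)/r] = 14,600 × [(1+r)^9 − 1] / r = A$198,260.36

A$198,260.36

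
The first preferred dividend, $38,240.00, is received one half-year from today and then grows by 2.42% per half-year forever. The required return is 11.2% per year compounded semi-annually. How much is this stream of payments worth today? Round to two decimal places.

Periodic rate r = 0.112/2 per half-year.
Growing perpetuity (Gordon): PV = PMT₁ / (r − g) = 38,240 / (r − 0.0242) = $1,202,515.72.

$1,202,515.72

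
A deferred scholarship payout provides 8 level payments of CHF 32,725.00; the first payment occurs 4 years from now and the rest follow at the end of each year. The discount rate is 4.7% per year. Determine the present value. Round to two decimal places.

Ordinary annuity of 8 payments, first payment at period 4.
Periodic rate r = 0.047 per year.
The ordinary-annuity PV formula values the stream one period before the first payment (period 3); discount that back 3 periods:
PV₀ = 32,725 × [1 − (1+r)^−8] / r × (1+r)^−3 = CHF 186,539.85

CHF 186,539.85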